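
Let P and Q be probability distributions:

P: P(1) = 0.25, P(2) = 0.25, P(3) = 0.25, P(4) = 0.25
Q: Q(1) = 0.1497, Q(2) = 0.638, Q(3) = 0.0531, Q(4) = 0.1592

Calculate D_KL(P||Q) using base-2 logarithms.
0.5686 bits

D_KL(P||Q) = Σ P(x) log₂(P(x)/Q(x))

Computing term by term:
  P(1)·log₂(P(1)/Q(1)) = 0.25·log₂(0.25/0.1497) = 0.18496
  P(2)·log₂(P(2)/Q(2)) = 0.25·log₂(0.25/0.638) = -0.33791
  P(3)·log₂(P(3)/Q(3)) = 0.25·log₂(0.25/0.0531) = 0.55879
  P(4)·log₂(P(4)/Q(4)) = 0.25·log₂(0.25/0.1592) = 0.16277

D_KL(P||Q) = 0.18496 - 0.33791 + 0.55879 + 0.16277 = 0.56861 ≈ 0.5686 bits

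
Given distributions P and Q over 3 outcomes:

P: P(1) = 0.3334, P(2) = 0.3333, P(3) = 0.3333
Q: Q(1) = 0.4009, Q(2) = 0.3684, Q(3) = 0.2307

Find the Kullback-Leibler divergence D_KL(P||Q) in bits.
0.0401 bits

D_KL(P||Q) = Σ P(x) log₂(P(x)/Q(x))

Computing term by term:
  P(1)·log₂(P(1)/Q(1)) = 0.3334·log₂(0.3334/0.4009) = -0.08868
  P(2)·log₂(P(2)/Q(2)) = 0.3333·log₂(0.3333/0.3684) = -0.04815
  P(3)·log₂(P(3)/Q(3)) = 0.3333·log₂(0.3333/0.2307) = 0.17692

D_KL(P||Q) = -0.08868 - 0.04815 + 0.17692 = 0.04009 ≈ 0.0401 bits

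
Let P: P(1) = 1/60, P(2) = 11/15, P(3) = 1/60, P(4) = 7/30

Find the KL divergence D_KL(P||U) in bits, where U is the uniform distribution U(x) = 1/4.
0.9851 bits

U(i) = 1/4 for all i

D_KL(P||U) = Σ P(x) log₂(P(x) / (1/4))
           = Σ P(x) log₂(P(x)) + log₂(4)
           = log₂(4) - H(P)

H(P) = -Σ P(x) log₂(P(x)):
  -P(1)·log₂(P(1)) = -(1/60)·log₂(1/60) = 0.09845
  -P(2)·log₂(P(2)) = -(11/15)·log₂(11/15) = 0.32814
  -P(3)·log₂(P(3)) = -(1/60)·log₂(1/60) = 0.09845
  -P(4)·log₂(P(4)) = -(7/30)·log₂(7/30) = 0.48989
H(P) = 0.09845 + 0.32814 + 0.09845 + 0.48989 = 1.01493 bits

log₂(4) = 2.00000 bits

D_KL(P||U) = 2.00000 - 1.01493 = 0.98507 ≈ 0.9851 bits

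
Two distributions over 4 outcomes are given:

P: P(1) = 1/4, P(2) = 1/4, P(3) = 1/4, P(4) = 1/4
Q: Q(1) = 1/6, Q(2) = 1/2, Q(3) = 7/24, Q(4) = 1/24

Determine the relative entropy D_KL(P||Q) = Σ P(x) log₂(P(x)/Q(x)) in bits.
0.4869 bits

D_KL(P||Q) = Σ P(x) log₂(P(x)/Q(x))

Computing term by term:
  P(1)·log₂(P(1)/Q(1)) = (1/4)·log₂((1/4)/(1/6)) = 0.14624
  P(2)·log₂(P(2)/Q(2)) = (1/4)·log₂((1/4)/(1/2)) = -0.25000
  P(3)·log₂(P(3)/Q(3)) = (1/4)·log₂((1/4)/(7/24)) = -0.05560
  P(4)·log₂(P(4)/Q(4)) = (1/4)·log₂((1/4)/(1/24)) = 0.64624

D_KL(P||Q) = 0.14624 - 0.25000 - 0.05560 + 0.64624 = 0.48688 ≈ 0.4869 bits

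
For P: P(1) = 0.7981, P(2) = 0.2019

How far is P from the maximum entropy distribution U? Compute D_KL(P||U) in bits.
0.2743 bits

U(i) = 1/2 for all i

D_KL(P||U) = Σ P(x) log₂(P(x) / (1/2))
           = Σ P(x) log₂(P(x)) + log₂(2)
           = log₂(2) - H(P)

H(P) = -Σ P(x) log₂(P(x)):
  -P(1)·log₂(P(1)) = -(0.7981)·log₂(0.7981) = 0.25967
  -P(2)·log₂(P(2)) = -(0.2019)·log₂(0.2019) = 0.46604
H(P) = 0.25967 + 0.46604 = 0.72571 bits

log₂(2) = 1.00000 bits

D_KL(P||U) = 1.00000 - 0.72571 = 0.27429 ≈ 0.2743 bits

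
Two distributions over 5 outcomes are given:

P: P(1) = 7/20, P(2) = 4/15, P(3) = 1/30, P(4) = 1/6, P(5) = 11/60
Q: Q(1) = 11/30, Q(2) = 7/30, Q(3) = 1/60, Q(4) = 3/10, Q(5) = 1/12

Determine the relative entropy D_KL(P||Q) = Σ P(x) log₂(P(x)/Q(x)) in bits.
0.1284 bits

D_KL(P||Q) = Σ P(x) log₂(P(x)/Q(x))

Computing term by term:
  P(1)·log₂(P(1)/Q(1)) = (7/20)·log₂((7/20)/(11/30)) = -0.02349
  P(2)·log₂(P(2)/Q(2)) = (4/15)·log₂((4/15)/(7/30)) = 0.05137
  P(3)·log₂(P(3)/Q(3)) = (1/30)·log₂((1/30)/(1/60)) = 0.03333
  P(4)·log₂(P(4)/Q(4)) = (1/6)·log₂((1/6)/(3/10)) = -0.14133
  P(5)·log₂(P(5)/Q(5)) = (11/60)·log₂((11/60)/(1/12)) = 0.20854

D_KL(P||Q) = -0.02349 + 0.05137 + 0.03333 - 0.14133 + 0.20854 = 0.12842 ≈ 0.1284 bits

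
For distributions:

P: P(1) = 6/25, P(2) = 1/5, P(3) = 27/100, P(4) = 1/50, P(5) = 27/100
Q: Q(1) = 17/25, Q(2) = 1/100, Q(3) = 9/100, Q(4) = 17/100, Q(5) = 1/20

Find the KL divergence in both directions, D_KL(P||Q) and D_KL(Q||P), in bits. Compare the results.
D_KL(P||Q) = 1.5269 bits, D_KL(Q||P) = 1.2391 bits. D_KL(P||Q) is larger than D_KL(Q||P) by 0.2878 bits; the two directions differ.

D_KL(P||Q) = Σ P(x) log₂(P(x)/Q(x))

Computing term by term:
  P(1)·log₂(P(1)/Q(1)) = (6/25)·log₂((6/25)/(17/25)) = -0.36060
  P(2)·log₂(P(2)/Q(2)) = (1/5)·log₂((1/5)/(1/100)) = 0.86439
  P(3)·log₂(P(3)/Q(3)) = (27/100)·log₂((27/100)/(9/100)) = 0.42794
  P(4)·log₂(P(4)/Q(4)) = (1/50)·log₂((1/50)/(17/100)) = -0.06175
  P(5)·log₂(P(5)/Q(5)) = (27/100)·log₂((27/100)/(1/20)) = 0.65690

D_KL(P||Q) = -0.36060 + 0.86439 + 0.42794 - 0.06175 + 0.65690 = 1.52688 ≈ 1.5269 bits

D_KL(Q||P) = Σ Q(x) log₂(Q(x)/P(x))

Computing term by term:
  Q(1)·log₂(Q(1)/P(1)) = (17/25)·log₂((17/25)/(6/25)) = 1.02170
  Q(2)·log₂(Q(2)/P(2)) = (1/100)·log₂((1/100)/(1/5)) = -0.04322
  Q(3)·log₂(Q(3)/P(3)) = (9/100)·log₂((9/100)/(27/100)) = -0.14265
  Q(4)·log₂(Q(4)/P(4)) = (17/100)·log₂((17/100)/(1/50)) = 0.52487
  Q(5)·log₂(Q(5)/P(5)) = (1/20)·log₂((1/20)/(27/100)) = -0.12165

D_KL(Q||P) = 1.02170 - 0.04322 - 0.14265 + 0.52487 - 0.12165 = 1.23905 ≈ 1.2391 bits

These are NOT equal (difference: 0.2878 bits). KL divergence is asymmetric: D_KL(P||Q) ≠ D_KL(Q||P) in general.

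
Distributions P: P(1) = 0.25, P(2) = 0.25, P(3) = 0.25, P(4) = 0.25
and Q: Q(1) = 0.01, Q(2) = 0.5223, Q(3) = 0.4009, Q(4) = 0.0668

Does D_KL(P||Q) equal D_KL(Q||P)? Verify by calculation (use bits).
D_KL(P||Q) = 1.2009 bits, D_KL(Q||P) = 0.6547 bits. No — D_KL(P||Q) ≠ D_KL(Q||P) for this pair.

D_KL(P||Q) = Σ P(x) log₂(P(x)/Q(x))

Computing term by term:
  P(1)·log₂(P(1)/Q(1)) = 0.25·log₂(0.25/0.01) = 1.16096
  P(2)·log₂(P(2)/Q(2)) = 0.25·log₂(0.25/0.5223) = -0.26574
  P(3)·log₂(P(3)/Q(3)) = 0.25·log₂(0.25/0.4009) = -0.17033
  P(4)·log₂(P(4)/Q(4)) = 0.25·log₂(0.25/0.0668) = 0.47600

D_KL(P||Q) = 1.16096 - 0.26574 - 0.17033 + 0.47600 = 1.20089 ≈ 1.2009 bits

D_KL(Q||P) = Σ Q(x) log₂(Q(x)/P(x))

Computing term by term:
  Q(1)·log₂(Q(1)/P(1)) = 0.01·log₂(0.01/0.25) = -0.04644
  Q(2)·log₂(Q(2)/P(2)) = 0.5223·log₂(0.5223/0.25) = 0.55518
  Q(3)·log₂(Q(3)/P(3)) = 0.4009·log₂(0.4009/0.25) = 0.27314
  Q(4)·log₂(Q(4)/P(4)) = 0.0668·log₂(0.0668/0.25) = -0.12719

D_KL(Q||P) = -0.04644 + 0.55518 + 0.27314 - 0.12719 = 0.65469 ≈ 0.6547 bits

These are NOT equal (difference: 0.5462 bits). KL divergence is asymmetric: D_KL(P||Q) ≠ D_KL(Q||P) in general.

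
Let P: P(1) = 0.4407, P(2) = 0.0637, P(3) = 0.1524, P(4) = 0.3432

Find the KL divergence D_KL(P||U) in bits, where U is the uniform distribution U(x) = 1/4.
0.2828 bits

U(i) = 1/4 for all i

D_KL(P||U) = Σ P(x) log₂(P(x) / (1/4))
           = Σ P(x) log₂(P(x)) + log₂(4)
           = log₂(4) - H(P)

H(P) = -Σ P(x) log₂(P(x)):
  -P(1)·log₂(P(1)) = -(0.4407)·log₂(0.4407) = 0.52097
  -P(2)·log₂(P(2)) = -(0.0637)·log₂(0.0637) = 0.25305
  -P(3)·log₂(P(3)) = -(0.1524)·log₂(0.1524) = 0.41362
  -P(4)·log₂(P(4)) = -(0.3432)·log₂(0.3432) = 0.52952
H(P) = 0.52097 + 0.25305 + 0.41362 + 0.52952 = 1.71716 bits

log₂(4) = 2.00000 bits

D_KL(P||U) = 2.00000 - 1.71716 = 0.28284 ≈ 0.2828 bits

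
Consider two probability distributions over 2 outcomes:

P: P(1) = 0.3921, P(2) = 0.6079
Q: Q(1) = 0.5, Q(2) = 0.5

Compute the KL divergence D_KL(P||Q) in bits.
0.0339 bits

D_KL(P||Q) = Σ P(x) log₂(P(x)/Q(x))

Computing term by term:
  P(1)·log₂(P(1)/Q(1)) = 0.3921·log₂(0.3921/0.5) = -0.13751
  P(2)·log₂(P(2)/Q(2)) = 0.6079·log₂(0.6079/0.5) = 0.17137

D_KL(P||Q) = -0.13751 + 0.17137 = 0.03386 ≈ 0.0339 bits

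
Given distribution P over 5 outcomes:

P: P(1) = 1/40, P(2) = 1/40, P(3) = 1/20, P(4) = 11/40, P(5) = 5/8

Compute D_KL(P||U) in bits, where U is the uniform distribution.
0.9038 bits

U(i) = 1/5 for all i

D_KL(P||U) = Σ P(x) log₂(P(x) / (1/5))
           = Σ P(x) log₂(P(x)) + log₂(5)
           = log₂(5) - H(P)

H(P) = -Σ P(x) log₂(P(x)):
  -P(1)·log₂(P(1)) = -(1/40)·log₂(1/40) = 0.13305
  -P(2)·log₂(P(2)) = -(1/40)·log₂(1/40) = 0.13305
  -P(3)·log₂(P(3)) = -(1/20)·log₂(1/20) = 0.21610
  -P(4)·log₂(P(4)) = -(11/40)·log₂(11/40) = 0.51219
  -P(5)·log₂(P(5)) = -(5/8)·log₂(5/8) = 0.42379
H(P) = 0.13305 + 0.13305 + 0.21610 + 0.51219 + 0.42379 = 1.41818 bits

log₂(5) = 2.32193 bits

D_KL(P||U) = 2.32193 - 1.41818 = 0.90375 ≈ 0.9038 bits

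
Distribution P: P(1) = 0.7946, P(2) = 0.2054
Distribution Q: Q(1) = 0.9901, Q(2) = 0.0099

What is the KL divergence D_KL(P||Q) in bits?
0.6464 bits

D_KL(P||Q) = Σ P(x) log₂(P(x)/Q(x))

Computing term by term:
  P(1)·log₂(P(1)/Q(1)) = 0.7946·log₂(0.7946/0.9901) = -0.25216
  P(2)·log₂(P(2)/Q(2)) = 0.2054·log₂(0.2054/0.0099) = 0.89860

D_KL(P||Q) = -0.25216 + 0.89860 = 0.64644 ≈ 0.6464 bits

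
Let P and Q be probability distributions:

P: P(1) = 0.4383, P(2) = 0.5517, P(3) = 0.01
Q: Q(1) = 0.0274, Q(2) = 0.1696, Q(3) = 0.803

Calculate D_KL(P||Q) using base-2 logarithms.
2.6286 bits

D_KL(P||Q) = Σ P(x) log₂(P(x)/Q(x))

Computing term by term:
  P(1)·log₂(P(1)/Q(1)) = 0.4383·log₂(0.4383/0.0274) = 1.75306
  P(2)·log₂(P(2)/Q(2)) = 0.5517·log₂(0.5517/0.1696) = 0.93885
  P(3)·log₂(P(3)/Q(3)) = 0.01·log₂(0.01/0.803) = -0.06327

D_KL(P||Q) = 1.75306 + 0.93885 - 0.06327 = 2.62864 ≈ 2.6286 bits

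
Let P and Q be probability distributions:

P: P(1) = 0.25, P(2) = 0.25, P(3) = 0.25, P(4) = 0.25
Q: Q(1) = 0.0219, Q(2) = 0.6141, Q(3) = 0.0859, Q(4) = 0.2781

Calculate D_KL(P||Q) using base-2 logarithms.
0.9010 bits

D_KL(P||Q) = Σ P(x) log₂(P(x)/Q(x))

Computing term by term:
  P(1)·log₂(P(1)/Q(1)) = 0.25·log₂(0.25/0.0219) = 0.87823
  P(2)·log₂(P(2)/Q(2)) = 0.25·log₂(0.25/0.6141) = -0.32414
  P(3)·log₂(P(3)/Q(3)) = 0.25·log₂(0.25/0.0859) = 0.38530
  P(4)·log₂(P(4)/Q(4)) = 0.25·log₂(0.25/0.2781) = -0.03842

D_KL(P||Q) = 0.87823 - 0.32414 + 0.38530 - 0.03842 = 0.90097 ≈ 0.9010 bits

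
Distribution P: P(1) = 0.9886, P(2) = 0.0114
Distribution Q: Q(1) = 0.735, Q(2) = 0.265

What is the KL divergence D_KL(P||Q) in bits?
0.3710 bits

D_KL(P||Q) = Σ P(x) log₂(P(x)/Q(x))

Computing term by term:
  P(1)·log₂(P(1)/Q(1)) = 0.9886·log₂(0.9886/0.735) = 0.42277
  P(2)·log₂(P(2)/Q(2)) = 0.0114·log₂(0.0114/0.265) = -0.05174

D_KL(P||Q) = 0.42277 - 0.05174 = 0.37103 ≈ 0.3710 bits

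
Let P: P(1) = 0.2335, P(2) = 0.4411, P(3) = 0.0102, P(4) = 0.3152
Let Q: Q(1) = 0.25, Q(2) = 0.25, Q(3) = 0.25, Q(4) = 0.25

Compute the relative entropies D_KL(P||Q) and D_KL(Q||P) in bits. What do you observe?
D_KL(P||Q) = 0.3966 bits, D_KL(Q||P) = 0.8901 bits. The two directions give different values (D_KL(Q||P) exceeds D_KL(P||Q) by 0.4935 bits): KL divergence is asymmetric.

D_KL(P||Q) = Σ P(x) log₂(P(x)/Q(x))

Computing term by term:
  P(1)·log₂(P(1)/Q(1)) = 0.2335·log₂(0.2335/0.25) = -0.02300
  P(2)·log₂(P(2)/Q(2)) = 0.4411·log₂(0.4411/0.25) = 0.36134
  P(3)·log₂(P(3)/Q(3)) = 0.0102·log₂(0.0102/0.25) = -0.04708
  P(4)·log₂(P(4)/Q(4)) = 0.3152·log₂(0.3152/0.25) = 0.10538

D_KL(P||Q) = -0.02300 + 0.36134 - 0.04708 + 0.10538 = 0.39664 ≈ 0.3966 bits

D_KL(Q||P) = Σ Q(x) log₂(Q(x)/P(x))

Computing term by term:
  Q(1)·log₂(Q(1)/P(1)) = 0.25·log₂(0.25/0.2335) = 0.02463
  Q(2)·log₂(Q(2)/P(2)) = 0.25·log₂(0.25/0.4411) = -0.20479
  Q(3)·log₂(Q(3)/P(3)) = 0.25·log₂(0.25/0.0102) = 1.15382
  Q(4)·log₂(Q(4)/P(4)) = 0.25·log₂(0.25/0.3152) = -0.08358

D_KL(Q||P) = 0.02463 - 0.20479 + 1.15382 - 0.08358 = 0.89008 ≈ 0.8901 bits

These are NOT equal (difference: 0.4935 bits). KL divergence is asymmetric: D_KL(P||Q) ≠ D_KL(Q||P) in general.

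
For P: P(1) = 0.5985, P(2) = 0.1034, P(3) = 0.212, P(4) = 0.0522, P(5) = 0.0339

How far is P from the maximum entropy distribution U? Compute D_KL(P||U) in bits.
0.6779 bits

U(i) = 1/5 for all i

D_KL(P||U) = Σ P(x) log₂(P(x) / (1/5))
           = Σ P(x) log₂(P(x)) + log₂(5)
           = log₂(5) - H(P)

H(P) = -Σ P(x) log₂(P(x)):
  -P(1)·log₂(P(1)) = -(0.5985)·log₂(0.5985) = 0.44324
  -P(2)·log₂(P(2)) = -(0.1034)·log₂(0.1034) = 0.33850
  -P(3)·log₂(P(3)) = -(0.212)·log₂(0.212) = 0.47443
  -P(4)·log₂(P(4)) = -(0.0522)·log₂(0.0522) = 0.22236
  -P(5)·log₂(P(5)) = -(0.0339)·log₂(0.0339) = 0.16552
H(P) = 0.44324 + 0.33850 + 0.47443 + 0.22236 + 0.16552 = 1.64405 bits

log₂(5) = 2.32193 bits

D_KL(P||U) = 2.32193 - 1.64405 = 0.67788 ≈ 0.6779 bits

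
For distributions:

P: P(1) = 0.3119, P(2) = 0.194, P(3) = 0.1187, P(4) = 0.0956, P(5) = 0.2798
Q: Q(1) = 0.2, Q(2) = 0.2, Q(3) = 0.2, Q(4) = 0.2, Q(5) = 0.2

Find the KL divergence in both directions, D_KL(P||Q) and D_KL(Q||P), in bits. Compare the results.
D_KL(P||Q) = 0.1358 bits, D_KL(Q||P) = 0.1472 bits. D_KL(Q||P) is larger than D_KL(P||Q) by 0.0114 bits; the two directions differ.

D_KL(P||Q) = Σ P(x) log₂(P(x)/Q(x))

Computing term by term:
  P(1)·log₂(P(1)/Q(1)) = 0.3119·log₂(0.3119/0.2) = 0.19995
  P(2)·log₂(P(2)/Q(2)) = 0.194·log₂(0.194/0.2) = -0.00853
  P(3)·log₂(P(3)/Q(3)) = 0.1187·log₂(0.1187/0.2) = -0.08934
  P(4)·log₂(P(4)/Q(4)) = 0.0956·log₂(0.0956/0.2) = -0.10181
  P(5)·log₂(P(5)/Q(5)) = 0.2798·log₂(0.2798/0.2) = 0.13553

D_KL(P||Q) = 0.19995 - 0.00853 - 0.08934 - 0.10181 + 0.13553 = 0.13580 ≈ 0.1358 bits

D_KL(Q||P) = Σ Q(x) log₂(Q(x)/P(x))

Computing term by term:
  Q(1)·log₂(Q(1)/P(1)) = 0.2·log₂(0.2/0.3119) = -0.12822
  Q(2)·log₂(Q(2)/P(2)) = 0.2·log₂(0.2/0.194) = 0.00879
  Q(3)·log₂(Q(3)/P(3)) = 0.2·log₂(0.2/0.1187) = 0.15054
  Q(4)·log₂(Q(4)/P(4)) = 0.2·log₂(0.2/0.0956) = 0.21298
  Q(5)·log₂(Q(5)/P(5)) = 0.2·log₂(0.2/0.2798) = -0.09688

D_KL(Q||P) = -0.12822 + 0.00879 + 0.15054 + 0.21298 - 0.09688 = 0.14721 ≈ 0.1472 bits

These are NOT equal (difference: 0.0114 bits). KL divergence is asymmetric: D_KL(P||Q) ≠ D_KL(Q||P) in general.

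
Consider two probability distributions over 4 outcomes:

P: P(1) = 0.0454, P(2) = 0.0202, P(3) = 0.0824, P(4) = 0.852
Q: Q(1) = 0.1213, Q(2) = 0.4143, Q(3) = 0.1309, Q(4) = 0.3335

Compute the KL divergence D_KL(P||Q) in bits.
0.9455 bits

D_KL(P||Q) = Σ P(x) log₂(P(x)/Q(x))

Computing term by term:
  P(1)·log₂(P(1)/Q(1)) = 0.0454·log₂(0.0454/0.1213) = -0.06437
  P(2)·log₂(P(2)/Q(2)) = 0.0202·log₂(0.0202/0.4143) = -0.08804
  P(3)·log₂(P(3)/Q(3)) = 0.0824·log₂(0.0824/0.1309) = -0.05502
  P(4)·log₂(P(4)/Q(4)) = 0.852·log₂(0.852/0.3335) = 1.15290

D_KL(P||Q) = -0.06437 - 0.08804 - 0.05502 + 1.15290 = 0.94547 ≈ 0.9455 bits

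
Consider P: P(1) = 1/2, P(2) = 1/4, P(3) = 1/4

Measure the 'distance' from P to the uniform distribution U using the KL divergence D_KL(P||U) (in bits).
0.0850 bits

U(i) = 1/3 for all i

D_KL(P||U) = Σ P(x) log₂(P(x) / (1/3))
           = Σ P(x) log₂(P(x)) + log₂(3)
           = log₂(3) - H(P)

H(P) = -Σ P(x) log₂(P(x)):
  -P(1)·log₂(P(1)) = -(1/2)·log₂(1/2) = 0.50000
  -P(2)·log₂(P(2)) = -(1/4)·log₂(1/4) = 0.50000
  -P(3)·log₂(P(3)) = -(1/4)·log₂(1/4) = 0.50000
H(P) = 0.50000 + 0.50000 + 0.50000 = 1.50000 bits

log₂(3) = 1.58496 bits

D_KL(P||U) = 1.58496 - 1.50000 = 0.08496 ≈ 0.0850 bits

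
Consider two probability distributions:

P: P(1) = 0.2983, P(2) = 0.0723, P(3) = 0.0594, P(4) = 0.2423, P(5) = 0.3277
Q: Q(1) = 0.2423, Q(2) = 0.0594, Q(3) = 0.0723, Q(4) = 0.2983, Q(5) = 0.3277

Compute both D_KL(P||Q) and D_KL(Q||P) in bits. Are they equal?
D_KL(P||Q) = 0.0205 bits, D_KL(Q||P) = 0.0205 bits. Yes, in this case they are equal (although KL divergence is not symmetric in general).

D_KL(P||Q) = Σ P(x) log₂(P(x)/Q(x))

Computing term by term:
  P(1)·log₂(P(1)/Q(1)) = 0.2983·log₂(0.2983/0.2423) = 0.08948
  P(2)·log₂(P(2)/Q(2)) = 0.0723·log₂(0.0723/0.0594) = 0.02050
  P(3)·log₂(P(3)/Q(3)) = 0.0594·log₂(0.0594/0.0723) = -0.01684
  P(4)·log₂(P(4)/Q(4)) = 0.2423·log₂(0.2423/0.2983) = -0.07268
  P(5)·log₂(P(5)/Q(5)) = 0.3277·log₂(0.3277/0.3277) = 0.00000

D_KL(P||Q) = 0.08948 + 0.02050 - 0.01684 - 0.07268 + 0.00000 = 0.02046 ≈ 0.0205 bits

D_KL(Q||P) = Σ Q(x) log₂(Q(x)/P(x))

Computing term by term:
  Q(1)·log₂(Q(1)/P(1)) = 0.2423·log₂(0.2423/0.2983) = -0.07268
  Q(2)·log₂(Q(2)/P(2)) = 0.0594·log₂(0.0594/0.0723) = -0.01684
  Q(3)·log₂(Q(3)/P(3)) = 0.0723·log₂(0.0723/0.0594) = 0.02050
  Q(4)·log₂(Q(4)/P(4)) = 0.2983·log₂(0.2983/0.2423) = 0.08948
  Q(5)·log₂(Q(5)/P(5)) = 0.3277·log₂(0.3277/0.3277) = 0.00000

D_KL(Q||P) = -0.07268 - 0.01684 + 0.02050 + 0.08948 + 0.00000 = 0.02046 ≈ 0.0205 bits

These ARE equal here. Q is P with outcomes relabeled (Q(1) = P(4), Q(2) = P(3), Q(3) = P(2), Q(4) = P(1)) by a relabeling that is its own inverse, so the two sums contain exactly the same terms in a different order. This is a special case — KL divergence is not symmetric in general: D_KL(P||Q) ≠ D_KL(Q||P) for most P, Q.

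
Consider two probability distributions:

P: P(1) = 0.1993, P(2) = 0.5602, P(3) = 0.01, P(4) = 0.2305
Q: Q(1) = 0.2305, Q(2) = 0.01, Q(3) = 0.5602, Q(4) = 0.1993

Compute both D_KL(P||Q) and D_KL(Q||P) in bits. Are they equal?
D_KL(P||Q) = 3.2020 bits, D_KL(Q||P) = 3.2020 bits. Yes, in this case they are equal (although KL divergence is not symmetric in general).

D_KL(P||Q) = Σ P(x) log₂(P(x)/Q(x))

Computing term by term:
  P(1)·log₂(P(1)/Q(1)) = 0.1993·log₂(0.1993/0.2305) = -0.04182
  P(2)·log₂(P(2)/Q(2)) = 0.5602·log₂(0.5602/0.01) = 3.25357
  P(3)·log₂(P(3)/Q(3)) = 0.01·log₂(0.01/0.5602) = -0.05808
  P(4)·log₂(P(4)/Q(4)) = 0.2305·log₂(0.2305/0.1993) = 0.04836

D_KL(P||Q) = -0.04182 + 3.25357 - 0.05808 + 0.04836 = 3.20203 ≈ 3.2020 bits

D_KL(Q||P) = Σ Q(x) log₂(Q(x)/P(x))

Computing term by term:
  Q(1)·log₂(Q(1)/P(1)) = 0.2305·log₂(0.2305/0.1993) = 0.04836
  Q(2)·log₂(Q(2)/P(2)) = 0.01·log₂(0.01/0.5602) = -0.05808
  Q(3)·log₂(Q(3)/P(3)) = 0.5602·log₂(0.5602/0.01) = 3.25357
  Q(4)·log₂(Q(4)/P(4)) = 0.1993·log₂(0.1993/0.2305) = -0.04182

D_KL(Q||P) = 0.04836 - 0.05808 + 3.25357 - 0.04182 = 3.20203 ≈ 3.2020 bits

These ARE equal here. Q is P with outcomes relabeled (Q(1) = P(4), Q(2) = P(3), Q(3) = P(2), Q(4) = P(1)) by a relabeling that is its own inverse, so the two sums contain exactly the same terms in a different order. This is a special case — KL divergence is not symmetric in general: D_KL(P||Q) ≠ D_KL(Q||P) for most P, Q.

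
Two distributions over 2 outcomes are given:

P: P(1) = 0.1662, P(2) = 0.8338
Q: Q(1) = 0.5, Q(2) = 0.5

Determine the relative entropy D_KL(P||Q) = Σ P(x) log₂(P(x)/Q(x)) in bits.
0.3511 bits

D_KL(P||Q) = Σ P(x) log₂(P(x)/Q(x))

Computing term by term:
  P(1)·log₂(P(1)/Q(1)) = 0.1662·log₂(0.1662/0.5) = -0.26409
  P(2)·log₂(P(2)/Q(2)) = 0.8338·log₂(0.8338/0.5) = 0.61516

D_KL(P||Q) = -0.26409 + 0.61516 = 0.35107 ≈ 0.3511 bits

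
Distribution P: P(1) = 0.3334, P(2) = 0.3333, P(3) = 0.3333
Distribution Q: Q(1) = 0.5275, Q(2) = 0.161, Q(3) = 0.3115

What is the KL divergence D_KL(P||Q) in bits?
0.1617 bits

D_KL(P||Q) = Σ P(x) log₂(P(x)/Q(x))

Computing term by term:
  P(1)·log₂(P(1)/Q(1)) = 0.3334·log₂(0.3334/0.5275) = -0.22068
  P(2)·log₂(P(2)/Q(2)) = 0.3333·log₂(0.3333/0.161) = 0.34989
  P(3)·log₂(P(3)/Q(3)) = 0.3333·log₂(0.3333/0.3115) = 0.03253

D_KL(P||Q) = -0.22068 + 0.34989 + 0.03253 = 0.16174 ≈ 0.1617 bits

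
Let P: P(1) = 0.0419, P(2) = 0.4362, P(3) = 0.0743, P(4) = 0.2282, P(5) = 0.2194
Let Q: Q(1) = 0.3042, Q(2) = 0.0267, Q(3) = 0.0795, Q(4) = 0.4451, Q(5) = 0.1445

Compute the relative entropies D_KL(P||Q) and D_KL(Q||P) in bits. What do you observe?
D_KL(P||Q) = 1.5431 bits, D_KL(Q||P) = 1.1121 bits. The two directions give different values (D_KL(P||Q) exceeds D_KL(Q||P) by 0.4310 bits): KL divergence is asymmetric.

D_KL(P||Q) = Σ P(x) log₂(P(x)/Q(x))

Computing term by term:
  P(1)·log₂(P(1)/Q(1)) = 0.0419·log₂(0.0419/0.3042) = -0.11983
  P(2)·log₂(P(2)/Q(2)) = 0.4362·log₂(0.4362/0.0267) = 1.75792
  P(3)·log₂(P(3)/Q(3)) = 0.0743·log₂(0.0743/0.0795) = -0.00725
  P(4)·log₂(P(4)/Q(4)) = 0.2282·log₂(0.2282/0.4451) = -0.21995
  P(5)·log₂(P(5)/Q(5)) = 0.2194·log₂(0.2194/0.1445) = 0.13219

D_KL(P||Q) = -0.11983 + 1.75792 - 0.00725 - 0.21995 + 0.13219 = 1.54308 ≈ 1.5431 bits

D_KL(Q||P) = Σ Q(x) log₂(Q(x)/P(x))

Computing term by term:
  Q(1)·log₂(Q(1)/P(1)) = 0.3042·log₂(0.3042/0.0419) = 0.87001
  Q(2)·log₂(Q(2)/P(2)) = 0.0267·log₂(0.0267/0.4362) = -0.10760
  Q(3)·log₂(Q(3)/P(3)) = 0.0795·log₂(0.0795/0.0743) = 0.00776
  Q(4)·log₂(Q(4)/P(4)) = 0.4451·log₂(0.4451/0.2282) = 0.42900
  Q(5)·log₂(Q(5)/P(5)) = 0.1445·log₂(0.1445/0.2194) = -0.08706

D_KL(Q||P) = 0.87001 - 0.10760 + 0.00776 + 0.42900 - 0.08706 = 1.11211 ≈ 1.1121 bits

These are NOT equal (difference: 0.4310 bits). KL divergence is asymmetric: D_KL(P||Q) ≠ D_KL(Q||P) in general.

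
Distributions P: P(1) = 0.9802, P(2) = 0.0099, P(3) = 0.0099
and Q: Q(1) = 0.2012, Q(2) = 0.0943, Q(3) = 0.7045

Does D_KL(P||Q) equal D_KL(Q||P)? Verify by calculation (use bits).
D_KL(P||Q) = 2.1461 bits, D_KL(Q||P) = 4.1818 bits. No — D_KL(P||Q) ≠ D_KL(Q||P) for this pair.

D_KL(P||Q) = Σ P(x) log₂(P(x)/Q(x))

Computing term by term:
  P(1)·log₂(P(1)/Q(1)) = 0.9802·log₂(0.9802/0.2012) = 2.23921
  P(2)·log₂(P(2)/Q(2)) = 0.0099·log₂(0.0099/0.0943) = -0.03219
  P(3)·log₂(P(3)/Q(3)) = 0.0099·log₂(0.0099/0.7045) = -0.06091

D_KL(P||Q) = 2.23921 - 0.03219 - 0.06091 = 2.14611 ≈ 2.1461 bits

D_KL(Q||P) = Σ Q(x) log₂(Q(x)/P(x))

Computing term by term:
  Q(1)·log₂(Q(1)/P(1)) = 0.2012·log₂(0.2012/0.9802) = -0.45963
  Q(2)·log₂(Q(2)/P(2)) = 0.0943·log₂(0.0943/0.0099) = 0.30664
  Q(3)·log₂(Q(3)/P(3)) = 0.7045·log₂(0.7045/0.0099) = 4.33481

D_KL(Q||P) = -0.45963 + 0.30664 + 4.33481 = 4.18182 ≈ 4.1818 bits

These are NOT equal (difference: 2.0357 bits). KL divergence is asymmetric: D_KL(P||Q) ≠ D_KL(Q||P) in general.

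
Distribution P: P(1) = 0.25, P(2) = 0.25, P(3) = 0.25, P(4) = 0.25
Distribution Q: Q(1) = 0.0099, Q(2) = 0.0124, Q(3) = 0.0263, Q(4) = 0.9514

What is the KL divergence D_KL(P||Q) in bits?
2.5781 bits

D_KL(P||Q) = Σ P(x) log₂(P(x)/Q(x))

Computing term by term:
  P(1)·log₂(P(1)/Q(1)) = 0.25·log₂(0.25/0.0099) = 1.16459
  P(2)·log₂(P(2)/Q(2)) = 0.25·log₂(0.25/0.0124) = 1.08338
  P(3)·log₂(P(3)/Q(3)) = 0.25·log₂(0.25/0.0263) = 0.81220
  P(4)·log₂(P(4)/Q(4)) = 0.25·log₂(0.25/0.9514) = -0.48203

D_KL(P||Q) = 1.16459 + 1.08338 + 0.81220 - 0.48203 = 2.57814 ≈ 2.5781 bits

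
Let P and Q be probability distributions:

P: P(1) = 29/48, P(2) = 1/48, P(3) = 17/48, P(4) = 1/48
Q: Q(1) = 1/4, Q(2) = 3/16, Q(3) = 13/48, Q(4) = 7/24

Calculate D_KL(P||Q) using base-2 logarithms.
0.7608 bits

D_KL(P||Q) = Σ P(x) log₂(P(x)/Q(x))

Computing term by term:
  P(1)·log₂(P(1)/Q(1)) = (29/48)·log₂((29/48)/(1/4)) = 0.76912
  P(2)·log₂(P(2)/Q(2)) = (1/48)·log₂((1/48)/(3/16)) = -0.06604
  P(3)·log₂(P(3)/Q(3)) = (17/48)·log₂((17/48)/(13/48)) = 0.13707
  P(4)·log₂(P(4)/Q(4)) = (1/48)·log₂((1/48)/(7/24)) = -0.07932

D_KL(P||Q) = 0.76912 - 0.06604 + 0.13707 - 0.07932 = 0.76083 ≈ 0.7608 bits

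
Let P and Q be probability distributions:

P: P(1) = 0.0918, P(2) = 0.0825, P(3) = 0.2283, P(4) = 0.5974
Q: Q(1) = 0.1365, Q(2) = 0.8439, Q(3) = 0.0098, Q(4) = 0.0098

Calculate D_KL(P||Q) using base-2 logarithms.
4.2501 bits

D_KL(P||Q) = Σ P(x) log₂(P(x)/Q(x))

Computing term by term:
  P(1)·log₂(P(1)/Q(1)) = 0.0918·log₂(0.0918/0.1365) = -0.05254
  P(2)·log₂(P(2)/Q(2)) = 0.0825·log₂(0.0825/0.8439) = -0.27675
  P(3)·log₂(P(3)/Q(3)) = 0.2283·log₂(0.2283/0.0098) = 1.03694
  P(4)·log₂(P(4)/Q(4)) = 0.5974·log₂(0.5974/0.0098) = 3.54245

D_KL(P||Q) = -0.05254 - 0.27675 + 1.03694 + 3.54245 = 4.25010 ≈ 4.2501 bits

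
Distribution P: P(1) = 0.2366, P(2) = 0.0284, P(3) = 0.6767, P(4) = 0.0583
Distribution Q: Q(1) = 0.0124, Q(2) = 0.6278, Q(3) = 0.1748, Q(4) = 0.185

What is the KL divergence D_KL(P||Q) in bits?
2.1040 bits

D_KL(P||Q) = Σ P(x) log₂(P(x)/Q(x))

Computing term by term:
  P(1)·log₂(P(1)/Q(1)) = 0.2366·log₂(0.2366/0.0124) = 1.00651
  P(2)·log₂(P(2)/Q(2)) = 0.0284·log₂(0.0284/0.6278) = -0.12684
  P(3)·log₂(P(3)/Q(3)) = 0.6767·log₂(0.6767/0.1748) = 1.32147
  P(4)·log₂(P(4)/Q(4)) = 0.0583·log₂(0.0583/0.185) = -0.09713

D_KL(P||Q) = 1.00651 - 0.12684 + 1.32147 - 0.09713 = 2.10401 ≈ 2.1040 bits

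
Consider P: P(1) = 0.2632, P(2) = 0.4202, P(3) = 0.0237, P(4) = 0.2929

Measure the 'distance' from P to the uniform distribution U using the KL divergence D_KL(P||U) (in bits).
0.3207 bits

U(i) = 1/4 for all i

D_KL(P||U) = Σ P(x) log₂(P(x) / (1/4))
           = Σ P(x) log₂(P(x)) + log₂(4)
           = log₂(4) - H(P)

H(P) = -Σ P(x) log₂(P(x)):
  -P(1)·log₂(P(1)) = -(0.2632)·log₂(0.2632) = 0.50686
  -P(2)·log₂(P(2)) = -(0.4202)·log₂(0.4202) = 0.52561
  -P(3)·log₂(P(3)) = -(0.0237)·log₂(0.0237) = 0.12796
  -P(4)·log₂(P(4)) = -(0.2929)·log₂(0.2929) = 0.51888
H(P) = 0.50686 + 0.52561 + 0.12796 + 0.51888 = 1.67931 bits

log₂(4) = 2.00000 bits

D_KL(P||U) = 2.00000 - 1.67931 = 0.32069 ≈ 0.3207 bits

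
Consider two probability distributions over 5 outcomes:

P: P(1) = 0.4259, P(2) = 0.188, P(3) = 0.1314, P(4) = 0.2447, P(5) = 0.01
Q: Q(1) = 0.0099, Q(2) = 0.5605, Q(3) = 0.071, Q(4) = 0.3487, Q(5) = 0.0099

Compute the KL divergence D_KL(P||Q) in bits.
2.0069 bits

D_KL(P||Q) = Σ P(x) log₂(P(x)/Q(x))

Computing term by term:
  P(1)·log₂(P(1)/Q(1)) = 0.4259·log₂(0.4259/0.0099) = 2.31133
  P(2)·log₂(P(2)/Q(2)) = 0.188·log₂(0.188/0.5605) = -0.29628
  P(3)·log₂(P(3)/Q(3)) = 0.1314·log₂(0.1314/0.071) = 0.11669
  P(4)·log₂(P(4)/Q(4)) = 0.2447·log₂(0.2447/0.3487) = -0.12503
  P(5)·log₂(P(5)/Q(5)) = 0.01·log₂(0.01/0.0099) = 0.00014

D_KL(P||Q) = 2.31133 - 0.29628 + 0.11669 - 0.12503 + 0.00014 = 2.00685 ≈ 2.0069 bits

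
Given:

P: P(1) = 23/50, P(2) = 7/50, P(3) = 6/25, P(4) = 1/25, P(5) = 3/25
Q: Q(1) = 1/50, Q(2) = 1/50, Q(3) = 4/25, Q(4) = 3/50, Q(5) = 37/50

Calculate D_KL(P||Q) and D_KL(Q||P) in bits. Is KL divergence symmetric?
D_KL(P||Q) = 2.2759 bits, D_KL(Q||P) = 1.7370 bits. No, KL divergence is not symmetric.

D_KL(P||Q) = Σ P(x) log₂(P(x)/Q(x))

Computing term by term:
  P(1)·log₂(P(1)/Q(1)) = (23/50)·log₂((23/50)/(1/50)) = 2.08084
  P(2)·log₂(P(2)/Q(2)) = (7/50)·log₂((7/50)/(1/50)) = 0.39303
  P(3)·log₂(P(3)/Q(3)) = (6/25)·log₂((6/25)/(4/25)) = 0.14039
  P(4)·log₂(P(4)/Q(4)) = (1/25)·log₂((1/25)/(3/50)) = -0.02340
  P(5)·log₂(P(5)/Q(5)) = (3/25)·log₂((3/25)/(37/50)) = -0.31494

D_KL(P||Q) = 2.08084 + 0.39303 + 0.14039 - 0.02340 - 0.31494 = 2.27592 ≈ 2.2759 bits

D_KL(Q||P) = Σ Q(x) log₂(Q(x)/P(x))

Computing term by term:
  Q(1)·log₂(Q(1)/P(1)) = (1/50)·log₂((1/50)/(23/50)) = -0.09047
  Q(2)·log₂(Q(2)/P(2)) = (1/50)·log₂((1/50)/(7/50)) = -0.05615
  Q(3)·log₂(Q(3)/P(3)) = (4/25)·log₂((4/25)/(6/25)) = -0.09359
  Q(4)·log₂(Q(4)/P(4)) = (3/50)·log₂((3/50)/(1/25)) = 0.03510
  Q(5)·log₂(Q(5)/P(5)) = (37/50)·log₂((37/50)/(3/25)) = 1.94212

D_KL(Q||P) = -0.09047 - 0.05615 - 0.09359 + 0.03510 + 1.94212 = 1.73701 ≈ 1.7370 bits

These are NOT equal (difference: 0.5389 bits). KL divergence is asymmetric: D_KL(P||Q) ≠ D_KL(Q||P) in general.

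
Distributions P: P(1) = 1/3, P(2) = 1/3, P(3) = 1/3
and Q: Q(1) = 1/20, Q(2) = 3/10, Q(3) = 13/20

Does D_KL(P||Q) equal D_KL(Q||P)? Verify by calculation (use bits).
D_KL(P||Q) = 0.6418 bits, D_KL(Q||P) = 0.4438 bits. No — D_KL(P||Q) ≠ D_KL(Q||P) for this pair.

D_KL(P||Q) = Σ P(x) log₂(P(x)/Q(x))

Computing term by term:
  P(1)·log₂(P(1)/Q(1)) = (1/3)·log₂((1/3)/(1/20)) = 0.91232
  P(2)·log₂(P(2)/Q(2)) = (1/3)·log₂((1/3)/(3/10)) = 0.05067
  P(3)·log₂(P(3)/Q(3)) = (1/3)·log₂((1/3)/(13/20)) = -0.32116

D_KL(P||Q) = 0.91232 + 0.05067 - 0.32116 = 0.64183 ≈ 0.6418 bits

D_KL(Q||P) = Σ Q(x) log₂(Q(x)/P(x))

Computing term by term:
  Q(1)·log₂(Q(1)/P(1)) = (1/20)·log₂((1/20)/(1/3)) = -0.13685
  Q(2)·log₂(Q(2)/P(2)) = (3/10)·log₂((3/10)/(1/3)) = -0.04560
  Q(3)·log₂(Q(3)/P(3)) = (13/20)·log₂((13/20)/(1/3)) = 0.62626

D_KL(Q||P) = -0.13685 - 0.04560 + 0.62626 = 0.44381 ≈ 0.4438 bits

These are NOT equal (difference: 0.1980 bits). KL divergence is asymmetric: D_KL(P||Q) ≠ D_KL(Q||P) in general.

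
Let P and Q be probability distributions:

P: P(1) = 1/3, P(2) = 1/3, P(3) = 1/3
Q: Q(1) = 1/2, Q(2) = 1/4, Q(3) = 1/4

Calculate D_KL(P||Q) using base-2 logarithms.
0.0817 bits

D_KL(P||Q) = Σ P(x) log₂(P(x)/Q(x))

Computing term by term:
  P(1)·log₂(P(1)/Q(1)) = (1/3)·log₂((1/3)/(1/2)) = -0.19499
  P(2)·log₂(P(2)/Q(2)) = (1/3)·log₂((1/3)/(1/4)) = 0.13835
  P(3)·log₂(P(3)/Q(3)) = (1/3)·log₂((1/3)/(1/4)) = 0.13835

D_KL(P||Q) = -0.19499 + 0.13835 + 0.13835 = 0.08171 ≈ 0.0817 bits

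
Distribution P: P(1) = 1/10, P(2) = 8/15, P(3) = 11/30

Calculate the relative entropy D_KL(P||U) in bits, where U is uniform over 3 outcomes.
0.2384 bits

U(i) = 1/3 for all i

D_KL(P||U) = Σ P(x) log₂(P(x) / (1/3))
           = Σ P(x) log₂(P(x)) + log₂(3)
           = log₂(3) - H(P)

H(P) = -Σ P(x) log₂(P(x)):
  -P(1)·log₂(P(1)) = -(1/10)·log₂(1/10) = 0.33219
  -P(2)·log₂(P(2)) = -(8/15)·log₂(8/15) = 0.48367
  -P(3)·log₂(P(3)) = -(11/30)·log₂(11/30) = 0.53073
H(P) = 0.33219 + 0.48367 + 0.53073 = 1.34659 bits

log₂(3) = 1.58496 bits

D_KL(P||U) = 1.58496 - 1.34659 = 0.23837 ≈ 0.2384 bits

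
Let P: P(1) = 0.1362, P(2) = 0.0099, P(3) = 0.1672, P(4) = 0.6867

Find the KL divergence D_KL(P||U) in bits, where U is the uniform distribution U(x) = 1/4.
0.7385 bits

U(i) = 1/4 for all i

D_KL(P||U) = Σ P(x) log₂(P(x) / (1/4))
           = Σ P(x) log₂(P(x)) + log₂(4)
           = log₂(4) - H(P)

H(P) = -Σ P(x) log₂(P(x)):
  -P(1)·log₂(P(1)) = -(0.1362)·log₂(0.1362) = 0.39174
  -P(2)·log₂(P(2)) = -(0.0099)·log₂(0.0099) = 0.06592
  -P(3)·log₂(P(3)) = -(0.1672)·log₂(0.1672) = 0.43144
  -P(4)·log₂(P(4)) = -(0.6867)·log₂(0.6867) = 0.37236
H(P) = 0.39174 + 0.06592 + 0.43144 + 0.37236 = 1.26146 bits

log₂(4) = 2.00000 bits

D_KL(P||U) = 2.00000 - 1.26146 = 0.73854 ≈ 0.7385 bits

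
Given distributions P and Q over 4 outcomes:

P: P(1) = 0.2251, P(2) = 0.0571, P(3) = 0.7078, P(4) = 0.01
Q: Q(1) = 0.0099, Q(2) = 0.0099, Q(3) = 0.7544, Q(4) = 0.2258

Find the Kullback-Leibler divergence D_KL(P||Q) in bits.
1.0488 bits

D_KL(P||Q) = Σ P(x) log₂(P(x)/Q(x))

Computing term by term:
  P(1)·log₂(P(1)/Q(1)) = 0.2251·log₂(0.2251/0.0099) = 1.01452
  P(2)·log₂(P(2)/Q(2)) = 0.0571·log₂(0.0571/0.0099) = 0.14435
  P(3)·log₂(P(3)/Q(3)) = 0.7078·log₂(0.7078/0.7544) = -0.06511
  P(4)·log₂(P(4)/Q(4)) = 0.01·log₂(0.01/0.2258) = -0.04497

D_KL(P||Q) = 1.01452 + 0.14435 - 0.06511 - 0.04497 = 1.04879 ≈ 1.0488 bits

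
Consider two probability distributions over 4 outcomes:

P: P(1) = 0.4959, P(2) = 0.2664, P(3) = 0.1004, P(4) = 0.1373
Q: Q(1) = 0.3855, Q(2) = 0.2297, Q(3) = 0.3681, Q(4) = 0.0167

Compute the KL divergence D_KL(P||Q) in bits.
0.4663 bits

D_KL(P||Q) = Σ P(x) log₂(P(x)/Q(x))

Computing term by term:
  P(1)·log₂(P(1)/Q(1)) = 0.4959·log₂(0.4959/0.3855) = 0.18017
  P(2)·log₂(P(2)/Q(2)) = 0.2664·log₂(0.2664/0.2297) = 0.05697
  P(3)·log₂(P(3)/Q(3)) = 0.1004·log₂(0.1004/0.3681) = -0.18818
  P(4)·log₂(P(4)/Q(4)) = 0.1373·log₂(0.1373/0.0167) = 0.41731

D_KL(P||Q) = 0.18017 + 0.05697 - 0.18818 + 0.41731 = 0.46627 ≈ 0.4663 bits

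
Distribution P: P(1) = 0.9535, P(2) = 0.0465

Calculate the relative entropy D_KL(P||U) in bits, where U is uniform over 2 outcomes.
0.7287 bits

U(i) = 1/2 for all i

D_KL(P||U) = Σ P(x) log₂(P(x) / (1/2))
           = Σ P(x) log₂(P(x)) + log₂(2)
           = log₂(2) - H(P)

H(P) = -Σ P(x) log₂(P(x)):
  -P(1)·log₂(P(1)) = -(0.9535)·log₂(0.9535) = 0.06550
  -P(2)·log₂(P(2)) = -(0.0465)·log₂(0.0465) = 0.20584
H(P) = 0.06550 + 0.20584 = 0.27134 bits

log₂(2) = 1.00000 bits

D_KL(P||U) = 1.00000 - 0.27134 = 0.72866 ≈ 0.7287 bits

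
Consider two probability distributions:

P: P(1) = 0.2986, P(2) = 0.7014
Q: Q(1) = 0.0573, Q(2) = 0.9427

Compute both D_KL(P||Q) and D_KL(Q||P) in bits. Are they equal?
D_KL(P||Q) = 0.4120 bits, D_KL(Q||P) = 0.2657 bits. No, they are not equal.

D_KL(P||Q) = Σ P(x) log₂(P(x)/Q(x))

Computing term by term:
  P(1)·log₂(P(1)/Q(1)) = 0.2986·log₂(0.2986/0.0573) = 0.71115
  P(2)·log₂(P(2)/Q(2)) = 0.7014·log₂(0.7014/0.9427) = -0.29919

D_KL(P||Q) = 0.71115 - 0.29919 = 0.41196 ≈ 0.4120 bits

D_KL(Q||P) = Σ Q(x) log₂(Q(x)/P(x))

Computing term by term:
  Q(1)·log₂(Q(1)/P(1)) = 0.0573·log₂(0.0573/0.2986) = -0.13647
  Q(2)·log₂(Q(2)/P(2)) = 0.9427·log₂(0.9427/0.7014) = 0.40212

D_KL(Q||P) = -0.13647 + 0.40212 = 0.26565 ≈ 0.2657 bits

These are NOT equal (difference: 0.1463 bits). KL divergence is asymmetric: D_KL(P||Q) ≠ D_KL(Q||P) in general.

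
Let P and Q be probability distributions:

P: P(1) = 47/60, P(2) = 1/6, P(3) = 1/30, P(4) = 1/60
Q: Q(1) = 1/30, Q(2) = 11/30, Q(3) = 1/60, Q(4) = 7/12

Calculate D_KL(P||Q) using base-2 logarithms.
3.3260 bits

D_KL(P||Q) = Σ P(x) log₂(P(x)/Q(x))

Computing term by term:
  P(1)·log₂(P(1)/Q(1)) = (47/60)·log₂((47/60)/(1/30)) = 3.56776
  P(2)·log₂(P(2)/Q(2)) = (1/6)·log₂((1/6)/(11/30)) = -0.18958
  P(3)·log₂(P(3)/Q(3)) = (1/30)·log₂((1/30)/(1/60)) = 0.03333
  P(4)·log₂(P(4)/Q(4)) = (1/60)·log₂((1/60)/(7/12)) = -0.08549

D_KL(P||Q) = 3.56776 - 0.18958 + 0.03333 - 0.08549 = 3.32602 ≈ 3.3260 bits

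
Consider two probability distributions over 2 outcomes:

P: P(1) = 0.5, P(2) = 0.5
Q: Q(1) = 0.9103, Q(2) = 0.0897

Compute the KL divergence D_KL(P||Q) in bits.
0.8072 bits

D_KL(P||Q) = Σ P(x) log₂(P(x)/Q(x))

Computing term by term:
  P(1)·log₂(P(1)/Q(1)) = 0.5·log₂(0.5/0.9103) = -0.43221
  P(2)·log₂(P(2)/Q(2)) = 0.5·log₂(0.5/0.0897) = 1.23937

D_KL(P||Q) = -0.43221 + 1.23937 = 0.80716 ≈ 0.8072 bits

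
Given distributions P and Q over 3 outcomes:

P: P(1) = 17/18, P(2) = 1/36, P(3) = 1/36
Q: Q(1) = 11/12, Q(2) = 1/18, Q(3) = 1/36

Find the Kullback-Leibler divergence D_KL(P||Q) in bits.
0.0129 bits

D_KL(P||Q) = Σ P(x) log₂(P(x)/Q(x))

Computing term by term:
  P(1)·log₂(P(1)/Q(1)) = (17/18)·log₂((17/18)/(11/12)) = 0.04068
  P(2)·log₂(P(2)/Q(2)) = (1/36)·log₂((1/36)/(1/18)) = -0.02778
  P(3)·log₂(P(3)/Q(3)) = (1/36)·log₂((1/36)/(1/36)) = 0.00000

D_KL(P||Q) = 0.04068 - 0.02778 + 0.00000 = 0.01290 ≈ 0.0129 bits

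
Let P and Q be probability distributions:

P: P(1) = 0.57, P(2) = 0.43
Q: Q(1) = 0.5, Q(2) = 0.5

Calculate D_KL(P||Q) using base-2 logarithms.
0.0142 bits

D_KL(P||Q) = Σ P(x) log₂(P(x)/Q(x))

Computing term by term:
  P(1)·log₂(P(1)/Q(1)) = 0.57·log₂(0.57/0.5) = 0.10775
  P(2)·log₂(P(2)/Q(2)) = 0.43·log₂(0.43/0.5) = -0.09356

D_KL(P||Q) = 0.10775 - 0.09356 = 0.01419 ≈ 0.0142 bits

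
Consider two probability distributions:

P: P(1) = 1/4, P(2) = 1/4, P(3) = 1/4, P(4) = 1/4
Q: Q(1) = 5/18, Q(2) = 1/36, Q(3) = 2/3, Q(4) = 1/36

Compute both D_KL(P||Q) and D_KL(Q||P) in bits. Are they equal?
D_KL(P||Q) = 1.1932 bits, D_KL(Q||P) = 0.8095 bits. No, they are not equal.

D_KL(P||Q) = Σ P(x) log₂(P(x)/Q(x))

Computing term by term:
  P(1)·log₂(P(1)/Q(1)) = (1/4)·log₂((1/4)/(5/18)) = -0.03800
  P(2)·log₂(P(2)/Q(2)) = (1/4)·log₂((1/4)/(1/36)) = 0.79248
  P(3)·log₂(P(3)/Q(3)) = (1/4)·log₂((1/4)/(2/3)) = -0.35376
  P(4)·log₂(P(4)/Q(4)) = (1/4)·log₂((1/4)/(1/36)) = 0.79248

D_KL(P||Q) = -0.03800 + 0.79248 - 0.35376 + 0.79248 = 1.19320 ≈ 1.1932 bits

D_KL(Q||P) = Σ Q(x) log₂(Q(x)/P(x))

Computing term by term:
  Q(1)·log₂(Q(1)/P(1)) = (5/18)·log₂((5/18)/(1/4)) = 0.04222
  Q(2)·log₂(Q(2)/P(2)) = (1/36)·log₂((1/36)/(1/4)) = -0.08805
  Q(3)·log₂(Q(3)/P(3)) = (2/3)·log₂((2/3)/(1/4)) = 0.94336
  Q(4)·log₂(Q(4)/P(4)) = (1/36)·log₂((1/36)/(1/4)) = -0.08805

D_KL(Q||P) = 0.04222 - 0.08805 + 0.94336 - 0.08805 = 0.80948 ≈ 0.8095 bits

These are NOT equal (difference: 0.3837 bits). KL divergence is asymmetric: D_KL(P||Q) ≠ D_KL(Q||P) in general.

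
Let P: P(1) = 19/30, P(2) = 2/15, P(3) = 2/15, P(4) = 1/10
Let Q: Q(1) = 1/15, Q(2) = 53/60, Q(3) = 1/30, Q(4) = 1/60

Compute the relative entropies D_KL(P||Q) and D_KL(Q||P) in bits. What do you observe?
D_KL(P||Q) = 2.2185 bits, D_KL(Q||P) = 2.0834 bits. The two directions give different values (D_KL(P||Q) exceeds D_KL(Q||P) by 0.1351 bits): KL divergence is asymmetric.

D_KL(P||Q) = Σ P(x) log₂(P(x)/Q(x))

Computing term by term:
  P(1)·log₂(P(1)/Q(1)) = (19/30)·log₂((19/30)/(1/15)) = 2.05702
  P(2)·log₂(P(2)/Q(2)) = (2/15)·log₂((2/15)/(53/60)) = -0.36372
  P(3)·log₂(P(3)/Q(3)) = (2/15)·log₂((2/15)/(1/30)) = 0.26667
  P(4)·log₂(P(4)/Q(4)) = (1/10)·log₂((1/10)/(1/60)) = 0.25850

D_KL(P||Q) = 2.05702 - 0.36372 + 0.26667 + 0.25850 = 2.21847 ≈ 2.2185 bits

D_KL(Q||P) = Σ Q(x) log₂(Q(x)/P(x))

Computing term by term:
  Q(1)·log₂(Q(1)/P(1)) = (1/15)·log₂((1/15)/(19/30)) = -0.21653
  Q(2)·log₂(Q(2)/P(2)) = (53/60)·log₂((53/60)/(2/15)) = 2.40966
  Q(3)·log₂(Q(3)/P(3)) = (1/30)·log₂((1/30)/(2/15)) = -0.06667
  Q(4)·log₂(Q(4)/P(4)) = (1/60)·log₂((1/60)/(1/10)) = -0.04308

D_KL(Q||P) = -0.21653 + 2.40966 - 0.06667 - 0.04308 = 2.08338 ≈ 2.0834 bits

These are NOT equal (difference: 0.1351 bits). KL divergence is asymmetric: D_KL(P||Q) ≠ D_KL(Q||P) in general.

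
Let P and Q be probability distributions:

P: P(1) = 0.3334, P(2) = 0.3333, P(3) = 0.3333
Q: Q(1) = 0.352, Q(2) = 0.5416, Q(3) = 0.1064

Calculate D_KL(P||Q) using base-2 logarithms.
0.2895 bits

D_KL(P||Q) = Σ P(x) log₂(P(x)/Q(x))

Computing term by term:
  P(1)·log₂(P(1)/Q(1)) = 0.3334·log₂(0.3334/0.352) = -0.02611
  P(2)·log₂(P(2)/Q(2)) = 0.3333·log₂(0.3333/0.5416) = -0.23345
  P(3)·log₂(P(3)/Q(3)) = 0.3333·log₂(0.3333/0.1064) = 0.54905

D_KL(P||Q) = -0.02611 - 0.23345 + 0.54905 = 0.28949 ≈ 0.2895 bits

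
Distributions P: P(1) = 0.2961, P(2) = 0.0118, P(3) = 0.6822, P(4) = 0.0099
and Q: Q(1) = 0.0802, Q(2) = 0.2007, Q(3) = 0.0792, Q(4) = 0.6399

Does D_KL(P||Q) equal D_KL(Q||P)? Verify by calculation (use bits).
D_KL(P||Q) = 2.5695 bits, D_KL(Q||P) = 4.2719 bits. No — D_KL(P||Q) ≠ D_KL(Q||P) for this pair.

D_KL(P||Q) = Σ P(x) log₂(P(x)/Q(x))

Computing term by term:
  P(1)·log₂(P(1)/Q(1)) = 0.2961·log₂(0.2961/0.0802) = 0.55797
  P(2)·log₂(P(2)/Q(2)) = 0.0118·log₂(0.0118/0.2007) = -0.04824
  P(3)·log₂(P(3)/Q(3)) = 0.6822·log₂(0.6822/0.0792) = 2.11934
  P(4)·log₂(P(4)/Q(4)) = 0.0099·log₂(0.0099/0.6399) = -0.05954

D_KL(P||Q) = 0.55797 - 0.04824 + 2.11934 - 0.05954 = 2.56953 ≈ 2.5695 bits

D_KL(Q||P) = Σ Q(x) log₂(Q(x)/P(x))

Computing term by term:
  Q(1)·log₂(Q(1)/P(1)) = 0.0802·log₂(0.0802/0.2961) = -0.15113
  Q(2)·log₂(Q(2)/P(2)) = 0.2007·log₂(0.2007/0.0118) = 0.82050
  Q(3)·log₂(Q(3)/P(3)) = 0.0792·log₂(0.0792/0.6822) = -0.24604
  Q(4)·log₂(Q(4)/P(4)) = 0.6399·log₂(0.6399/0.0099) = 3.84853

D_KL(Q||P) = -0.15113 + 0.82050 - 0.24604 + 3.84853 = 4.27186 ≈ 4.2719 bits

These are NOT equal (difference: 1.7024 bits). KL divergence is asymmetric: D_KL(P||Q) ≠ D_KL(Q||P) in general.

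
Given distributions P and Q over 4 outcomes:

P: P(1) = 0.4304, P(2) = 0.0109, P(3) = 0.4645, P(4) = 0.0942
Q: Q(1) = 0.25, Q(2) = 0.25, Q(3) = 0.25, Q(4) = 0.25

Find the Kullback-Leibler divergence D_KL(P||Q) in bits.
0.5706 bits

D_KL(P||Q) = Σ P(x) log₂(P(x)/Q(x))

Computing term by term:
  P(1)·log₂(P(1)/Q(1)) = 0.4304·log₂(0.4304/0.25) = 0.33733
  P(2)·log₂(P(2)/Q(2)) = 0.0109·log₂(0.0109/0.25) = -0.04926
  P(3)·log₂(P(3)/Q(3)) = 0.4645·log₂(0.4645/0.25) = 0.41515
  P(4)·log₂(P(4)/Q(4)) = 0.0942·log₂(0.0942/0.25) = -0.13265

D_KL(P||Q) = 0.33733 - 0.04926 + 0.41515 - 0.13265 = 0.57057 ≈ 0.5706 bits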